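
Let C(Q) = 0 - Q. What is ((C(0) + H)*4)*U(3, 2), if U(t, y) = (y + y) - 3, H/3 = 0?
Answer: 0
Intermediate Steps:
H = 0 (H = 3*0 = 0)
U(t, y) = -3 + 2*y (U(t, y) = 2*y - 3 = -3 + 2*y)
C(Q) = -Q
((C(0) + H)*4)*U(3, 2) = ((-1*0 + 0)*4)*(-3 + 2*2) = ((0 + 0)*4)*(-3 + 4) = (0*4)*1 = 0*1 = 0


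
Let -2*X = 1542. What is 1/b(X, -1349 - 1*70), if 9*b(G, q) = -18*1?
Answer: -1/2 ≈ -0.50000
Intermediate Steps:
X = -771 (X = -1/2*1542 = -771)
b(G, q) = -2 (b(G, q) = (-18*1)/9 = (1/9)*(-18) = -2)
1/b(X, -1349 - 1*70) = 1/(-2) = -1/2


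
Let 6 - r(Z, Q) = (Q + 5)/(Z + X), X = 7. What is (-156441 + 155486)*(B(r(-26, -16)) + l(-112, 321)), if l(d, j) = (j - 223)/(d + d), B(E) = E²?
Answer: -159692235/5776 ≈ -27648.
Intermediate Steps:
r(Z, Q) = 6 - (5 + Q)/(7 + Z) (r(Z, Q) = 6 - (Q + 5)/(Z + 7) = 6 - (5 + Q)/(7 + Z))
l(d, j) = (-223 + j)/(2*d) (l(d, j) = (-223 + j)/((2*d)) = (-223 + j)*(1/(2*d)) = (-223 + j)/(2*d))
(-156441 + 155486)*(B(r(-26, -16)) + l(-112, 321)) = (-156441 + 155486)*(((37 - 1*(-16) + 6*(-26))/(7 - 26))² + (½)*(-223 + 321)/(-112)) = -955*(((37 + 16 - 156)/(-19))² + (½)*(-1/112)*98) = -955*((-1/19*(-103))² - 7/16) = -955*((103/19)² - 7/16) = -955*(10609/361 - 7/16) = -955*167217/5776 = -159692235/5776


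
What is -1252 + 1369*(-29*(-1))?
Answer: 38449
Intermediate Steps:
-1252 + 1369*(-29*(-1)) = -1252 + 1369*29 = -1252 + 39701 = 38449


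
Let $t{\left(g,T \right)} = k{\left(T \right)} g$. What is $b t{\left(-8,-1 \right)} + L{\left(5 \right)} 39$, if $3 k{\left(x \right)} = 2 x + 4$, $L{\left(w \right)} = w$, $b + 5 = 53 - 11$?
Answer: $- \frac{7}{3} \approx -2.3333$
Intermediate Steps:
$b = 37$ ($b = -5 + \left(53 - 11\right) = -5 + 42 = 37$)
$k{\left(x \right)} = \frac{4}{3} + \frac{2 x}{3}$ ($k{\left(x \right)} = \frac{2 x + 4}{3} = \frac{4 + 2 x}{3} = \frac{4}{3} + \frac{2 x}{3}$)
$t{\left(g,T \right)} = g \left(\frac{4}{3} + \frac{2 T}{3}\right)$ ($t{\left(g,T \right)} = \left(\frac{4}{3} + \frac{2 T}{3}\right) g = g \left(\frac{4}{3} + \frac{2 T}{3}\right)$)
$b t{\left(-8,-1 \right)} + L{\left(5 \right)} 39 = 37 \cdot \frac{2}{3} \left(-8\right) \left(2 - 1\right) + 5 \cdot 39 = 37 \cdot \frac{2}{3} \left(-8\right) 1 + 195 = 37 \left(- \frac{16}{3}\right) + 195 = - \frac{592}{3} + 195 = - \frac{7}{3}$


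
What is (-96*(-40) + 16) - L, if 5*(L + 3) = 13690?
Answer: 1121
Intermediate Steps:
L = 2735 (L = -3 + (1/5)*13690 = -3 + 2738 = 2735)
(-96*(-40) + 16) - L = (-96*(-40) + 16) - 1*2735 = (3840 + 16) - 2735 = 3856 - 2735 = 1121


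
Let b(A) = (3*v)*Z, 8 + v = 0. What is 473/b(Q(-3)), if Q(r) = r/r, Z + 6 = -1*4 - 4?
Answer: 473/336 ≈ 1.4077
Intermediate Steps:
v = -8 (v = -8 + 0 = -8)
Z = -14 (Z = -6 + (-1*4 - 4) = -6 + (-4 - 4) = -6 - 8 = -14)
Q(r) = 1
b(A) = 336 (b(A) = (3*(-8))*(-14) = -24*(-14) = 336)
473/b(Q(-3)) = 473/336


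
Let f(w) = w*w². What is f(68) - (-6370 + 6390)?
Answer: 314412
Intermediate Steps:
f(w) = w³
f(68) - (-6370 + 6390) = 68³ - (-6370 + 6390) = 314432 - 1*20 = 314432 - 20 = 314412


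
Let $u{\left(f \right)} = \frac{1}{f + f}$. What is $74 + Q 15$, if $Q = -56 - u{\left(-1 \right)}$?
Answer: $- \frac{1517}{2} \approx -758.5$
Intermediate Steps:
$u{\left(f \right)} = \frac{1}{2 f}$
$Q = - \frac{111}{2}$ ($Q = -56 - \frac{1}{2 \left(-1\right)} = -56 - \frac{1}{2} \left(-1\right) = -56 - - \frac{1}{2} = -56 + \frac{1}{2} = - \frac{111}{2} \approx -55.5$)
$74 + Q 15 = 74 - \frac{1665}{2} = - \frac{1517}{2}$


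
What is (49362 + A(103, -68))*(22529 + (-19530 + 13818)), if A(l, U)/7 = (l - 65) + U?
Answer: 826589184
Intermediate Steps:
A(l, U) = -455 + 7*U + 7*l (A(l, U) = 7*((l - 65) + U) = 7*((-65 + l) + U) = 7*(-65 + U + l) = -455 + 7*U + 7*l)
(49362 + A(103, -68))*(22529 + (-19530 + 13818)) = (49362 + (-455 + 7*(-68) + 7*103))*(22529 + (-19530 + 13818)) = (49362 + (-455 - 476 + 721))*(22529 - 5712) = (49362 - 210)*16817 = 49152*16817 = 826589184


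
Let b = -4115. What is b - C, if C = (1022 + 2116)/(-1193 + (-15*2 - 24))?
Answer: -5128267/1247 ≈ -4112.5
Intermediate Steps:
C = -3138/1247 (C = 3138/(-1193 + (-30 - 24)) = 3138/(-1193 - 54) = 3138/(-1247) = 3138*(-1/1247) = -3138/1247 ≈ -2.5164)
b - C = -4115 - 1*(-3138/1247) = -4115 + 3138/1247 = -5128267/1247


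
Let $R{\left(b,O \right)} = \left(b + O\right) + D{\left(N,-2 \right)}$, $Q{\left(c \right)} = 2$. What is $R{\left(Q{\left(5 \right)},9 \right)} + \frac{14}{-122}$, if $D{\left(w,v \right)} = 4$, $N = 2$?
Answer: $\frac{908}{61} \approx 14.885$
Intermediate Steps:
$R{\left(b,O \right)} = 4 + O + b$ ($R{\left(b,O \right)} = \left(b + O\right) + 4 = \left(O + b\right) + 4 = 4 + O + b$)
$R{\left(Q{\left(5 \right)},9 \right)} + \frac{14}{-122} = \left(4 + 9 + 2\right) + \frac{14}{-122} = 15 + 14 \left(- \frac{1}{122}\right) = 15 - \frac{7}{61} = \frac{908}{61}$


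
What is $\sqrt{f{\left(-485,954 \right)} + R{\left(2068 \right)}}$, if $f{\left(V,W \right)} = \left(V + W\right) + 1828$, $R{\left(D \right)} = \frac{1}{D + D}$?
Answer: $\frac{\sqrt{9823406362}}{2068} \approx 47.927$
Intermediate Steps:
$R{\left(D \right)} = \frac{1}{2 D}$
$f{\left(V,W \right)} = 1828 + V + W$
$\sqrt{f{\left(-485,954 \right)} + R{\left(2068 \right)}} = \sqrt{\left(1828 - 485 + 954\right) + \frac{1}{2 \cdot 2068}} = \sqrt{2297 + \frac{1}{2} \cdot \frac{1}{2068}} = \sqrt{2297 + \frac{1}{4136}} = \sqrt{\frac{9500393}{4136}} = \frac{\sqrt{9823406362}}{2068}$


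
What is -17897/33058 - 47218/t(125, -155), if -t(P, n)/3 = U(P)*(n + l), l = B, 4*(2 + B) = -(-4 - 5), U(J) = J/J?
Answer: -6276965305/61388706 ≈ -102.25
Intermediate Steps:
U(J) = 1
B = 1/4 (B = -2 + (-(-4 - 5))/4 = -2 + (-1*(-9))/4 = -2 + (1/4)*9 = -2 + 9/4 = 1/4 ≈ 0.25000)
l = 1/4 ≈ 0.25000
t(P, n) = -3/4 - 3*n (t(P, n) = -3*(n + 1/4) = -3*(1/4 + n) = -3/4 - 3*n)
-17897/33058 - 47218/t(125, -155) = -17897/33058 - 47218/(-3/4 - 3*(-155)) = -17897*1/33058 - 47218/(-3/4 + 465) = -17897/33058 - 47218/1857/4 = -17897/33058 - 47218*4/1857 = -17897/33058 - 188872/1857 = -6276965305/61388706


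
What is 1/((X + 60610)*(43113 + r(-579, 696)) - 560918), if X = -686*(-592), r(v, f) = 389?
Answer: 1/20302779526 ≈ 4.9254e-11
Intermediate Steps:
X = 406112
1/((X + 60610)*(43113 + r(-579, 696)) - 560918) = 1/((406112 + 60610)*(43113 + 389) - 560918) = 1/(466722*43502 - 560918) = 1/(20303340444 - 560918) = 1/20302779526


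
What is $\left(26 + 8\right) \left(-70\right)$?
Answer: $-2380$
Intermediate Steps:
$\left(26 + 8\right) \left(-70\right) = 34 \left(-70\right) = -2380$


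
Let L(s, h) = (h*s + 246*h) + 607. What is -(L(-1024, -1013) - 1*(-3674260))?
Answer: -4462981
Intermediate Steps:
L(s, h) = 607 + 246*h + h*s (L(s, h) = (246*h + h*s) + 607 = 607 + 246*h + h*s)
-(L(-1024, -1013) - 1*(-3674260)) = -((607 + 246*(-1013) - 1013*(-1024)) - 1*(-3674260)) = -((607 - 249198 + 1037312) + 3674260) = -(788721 + 3674260) = -1*4462981 = -4462981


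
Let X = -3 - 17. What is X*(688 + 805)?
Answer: -29860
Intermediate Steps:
X = -20
X*(688 + 805) = -20*(688 + 805) = -20*1493 = -29860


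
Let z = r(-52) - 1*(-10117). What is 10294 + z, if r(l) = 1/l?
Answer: 1061371/52 ≈ 20411.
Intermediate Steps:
z = 526083/52 (z = 1/(-52) - 1*(-10117) = -1/52 + 10117 = 526083/52 ≈ 10117.)
10294 + z = 10294 + 526083/52 = 1061371/52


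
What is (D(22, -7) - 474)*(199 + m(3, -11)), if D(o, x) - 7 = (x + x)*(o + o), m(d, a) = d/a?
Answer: -2367438/11 ≈ -2.1522e+5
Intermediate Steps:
D(o, x) = 7 + 4*o*x (D(o, x) = 7 + (x + x)*(o + o) = 7 + (2*x)*(2*o) = 7 + 4*o*x)
(D(22, -7) - 474)*(199 + m(3, -11)) = ((7 + 4*22*(-7)) - 474)*(199 + 3/(-11)) = ((7 - 616) - 474)*(199 + 3*(-1/11)) = (-609 - 474)*(199 - 3/11) = -1083*2186/11 = -2367438/11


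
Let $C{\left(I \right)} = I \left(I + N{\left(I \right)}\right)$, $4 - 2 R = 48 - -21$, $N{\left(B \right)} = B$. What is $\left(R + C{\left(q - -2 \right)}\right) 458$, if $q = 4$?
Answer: $18091$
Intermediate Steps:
$R = - \frac{65}{2}$ ($R = 2 - \frac{48 - -21}{2} = 2 - \frac{48 + 21}{2} = 2 - \frac{69}{2} = - \frac{65}{2} \approx -32.5$)
$C{\left(I \right)} = 2 I^{2}$ ($C{\left(I \right)} = I \left(I + I\right) = I 2 I = 2 I^{2}$)
$\left(R + C{\left(q - -2 \right)}\right) 458 = \left(- \frac{65}{2} + 2 \left(4 - -2\right)^{2}\right) 458 = \left(- \frac{65}{2} + 2 \left(4 + 2\right)^{2}\right) 458 = \left(- \frac{65}{2} + 2 \cdot 6^{2}\right) 458 = \left(- \frac{65}{2} + 2 \cdot 36\right) 458 = \left(- \frac{65}{2} + 72\right) 458 = \frac{79}{2} \cdot 458 = 18091$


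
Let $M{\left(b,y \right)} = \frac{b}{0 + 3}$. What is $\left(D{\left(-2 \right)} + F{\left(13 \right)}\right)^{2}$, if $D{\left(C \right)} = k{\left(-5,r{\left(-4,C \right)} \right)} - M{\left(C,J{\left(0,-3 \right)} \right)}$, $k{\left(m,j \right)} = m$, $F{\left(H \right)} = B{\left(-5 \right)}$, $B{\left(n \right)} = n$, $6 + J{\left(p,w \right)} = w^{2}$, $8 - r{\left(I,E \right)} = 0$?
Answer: $\frac{784}{9} \approx 87.111$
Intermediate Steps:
$r{\left(I,E \right)} = 8$ ($r{\left(I,E \right)} = 8 - 0 = 8 + 0 = 8$)
$J{\left(p,w \right)} = -6 + w^{2}$
$F{\left(H \right)} = -5$
$M{\left(b,y \right)} = \frac{b}{3}$
$D{\left(C \right)} = -5 - \frac{C}{3}$
$\left(D{\left(-2 \right)} + F{\left(13 \right)}\right)^{2} = \left(\left(-5 - - \frac{2}{3}\right) - 5\right)^{2} = \left(\left(-5 + \frac{2}{3}\right) - 5\right)^{2} = \left(- \frac{13}{3} - 5\right)^{2} = \left(- \frac{28}{3}\right)^{2} = \frac{784}{9}$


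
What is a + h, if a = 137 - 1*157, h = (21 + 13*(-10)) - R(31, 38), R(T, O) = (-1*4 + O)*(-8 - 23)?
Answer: 925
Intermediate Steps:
R(T, O) = 124 - 31*O (R(T, O) = (-4 + O)*(-31) = 124 - 31*O)
h = 945 (h = (21 + 13*(-10)) - (124 - 31*38) = (21 - 130) - (124 - 1178) = -109 - 1*(-1054) = -109 + 1054 = 945)
a = -20 (a = 137 - 157 = -20)
a + h = -20 + 945 = 925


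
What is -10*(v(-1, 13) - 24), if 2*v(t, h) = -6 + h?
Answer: 205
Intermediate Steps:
v(t, h) = -3 + h/2 (v(t, h) = (-6 + h)/2 = -3 + h/2)
-10*(v(-1, 13) - 24) = -10*((-3 + (½)*13) - 24) = -10*((-3 + 13/2) - 24) = -10*(7/2 - 24) = -10*(-41/2) = 205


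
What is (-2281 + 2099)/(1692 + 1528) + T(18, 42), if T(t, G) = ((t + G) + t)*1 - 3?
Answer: 17237/230 ≈ 74.943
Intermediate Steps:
T(t, G) = -3 + G + 2*t (T(t, G) = ((G + t) + t)*1 - 3 = (G + 2*t)*1 - 3 = (G + 2*t) - 3 = -3 + G + 2*t)
(-2281 + 2099)/(1692 + 1528) + T(18, 42) = (-2281 + 2099)/(1692 + 1528) + (-3 + 42 + 2*18) = -182/3220 + (-3 + 42 + 36) = -182*1/3220 + 75 = -13/230 + 75 = 17237/230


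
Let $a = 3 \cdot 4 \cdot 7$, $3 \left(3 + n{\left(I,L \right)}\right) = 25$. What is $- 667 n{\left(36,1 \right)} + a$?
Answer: $- \frac{10420}{3} \approx -3473.3$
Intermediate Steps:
$n{\left(I,L \right)} = \frac{16}{3}$ ($n{\left(I,L \right)} = -3 + \frac{1}{3} \cdot 25 = -3 + \frac{25}{3} = \frac{16}{3}$)
$a = 84$ ($a = 12 \cdot 7 = 84$)
$- 667 n{\left(36,1 \right)} + a = \left(-667\right) \frac{16}{3} + 84 = - \frac{10672}{3} + 84 = - \frac{10420}{3}$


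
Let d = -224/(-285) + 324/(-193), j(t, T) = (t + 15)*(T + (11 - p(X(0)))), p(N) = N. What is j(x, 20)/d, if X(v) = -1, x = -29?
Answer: 6160560/12277 ≈ 501.80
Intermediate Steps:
j(t, T) = (12 + T)*(15 + t) (j(t, T) = (t + 15)*(T + (11 - 1*(-1))) = (15 + t)*(T + (11 + 1)) = (15 + t)*(T + 12) = (15 + t)*(12 + T) = (12 + T)*(15 + t))
d = -49108/55005 (d = -224*(-1/285) + 324*(-1/193) = 224/285 - 324/193 = -49108/55005 ≈ -0.89279)
j(x, 20)/d = (180 + 12*(-29) + 15*20 + 20*(-29))/(-49108/55005) = (180 - 348 + 300 - 580)*(-55005/49108) = -448*(-55005/49108) = 6160560/12277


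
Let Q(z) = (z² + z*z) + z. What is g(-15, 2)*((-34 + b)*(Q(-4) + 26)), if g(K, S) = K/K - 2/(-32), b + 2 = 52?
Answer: 918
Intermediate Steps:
Q(z) = z + 2*z² (Q(z) = (z² + z²) + z = 2*z² + z = z + 2*z²)
b = 50 (b = -2 + 52 = 50)
g(K, S) = 17/16 (g(K, S) = 1 - 2*(-1/32) = 1 + 1/16 = 17/16)
g(-15, 2)*((-34 + b)*(Q(-4) + 26)) = 17*((-34 + 50)*(-4*(1 + 2*(-4)) + 26))/16 = 17*(16*(-4*(1 - 8) + 26))/16 = 17*(16*(-4*(-7) + 26))/16 = 17*(16*(28 + 26))/16 = 17*(16*54)/16 = (17/16)*864 = 918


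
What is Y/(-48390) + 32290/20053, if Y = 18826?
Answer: 592497661/485182335 ≈ 1.2212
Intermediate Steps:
Y/(-48390) + 32290/20053 = 18826/(-48390) + 32290/20053 = 18826*(-1/48390) + 32290*(1/20053) = -9413/24195 + 32290/20053 = 592497661/485182335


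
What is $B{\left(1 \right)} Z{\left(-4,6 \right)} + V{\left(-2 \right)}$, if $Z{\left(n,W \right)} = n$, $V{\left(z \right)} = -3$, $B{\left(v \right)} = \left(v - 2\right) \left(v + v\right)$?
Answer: $5$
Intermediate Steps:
$B{\left(v \right)} = 2 v \left(-2 + v\right)$ ($B{\left(v \right)} = \left(-2 + v\right) 2 v = 2 v \left(-2 + v\right)$)
$B{\left(1 \right)} Z{\left(-4,6 \right)} + V{\left(-2 \right)} = 2 \cdot 1 \left(-2 + 1\right) \left(-4\right) - 3 = 2 \cdot 1 \left(-1\right) \left(-4\right) - 3 = \left(-2\right) \left(-4\right) - 3 = 8 - 3 = 5$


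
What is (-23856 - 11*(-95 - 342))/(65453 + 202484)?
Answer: -19049/267937 ≈ -0.071095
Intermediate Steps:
(-23856 - 11*(-95 - 342))/(65453 + 202484) = (-23856 - 11*(-437))/267937 = (-23856 + 4807)*(1/267937) = -19049*1/267937 = -19049/267937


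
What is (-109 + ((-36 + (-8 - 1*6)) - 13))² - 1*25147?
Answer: 4437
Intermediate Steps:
(-109 + ((-36 + (-8 - 1*6)) - 13))² - 1*25147 = (-109 + ((-36 + (-8 - 6)) - 13))² - 25147 = (-109 + ((-36 - 14) - 13))² - 25147 = (-109 + (-50 - 13))² - 25147 = (-109 - 63)² - 25147 = (-172)² - 25147 = 29584 - 25147 = 4437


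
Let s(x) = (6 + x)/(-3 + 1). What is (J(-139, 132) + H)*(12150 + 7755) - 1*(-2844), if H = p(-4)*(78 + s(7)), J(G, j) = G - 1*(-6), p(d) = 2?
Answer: 201894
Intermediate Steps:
s(x) = -3 - x/2 (s(x) = (6 + x)/(-2) = (6 + x)*(-1/2) = -3 - x/2)
J(G, j) = 6 + G (J(G, j) = G + 6 = 6 + G)
H = 143 (H = 2*(78 + (-3 - 1/2*7)) = 2*(78 + (-3 - 7/2)) = 2*(78 - 13/2) = 2*(143/2) = 143)
(J(-139, 132) + H)*(12150 + 7755) - 1*(-2844) = ((6 - 139) + 143)*(12150 + 7755) - 1*(-2844) = (-133 + 143)*19905 + 2844 = 10*19905 + 2844 = 199050 + 2844 = 201894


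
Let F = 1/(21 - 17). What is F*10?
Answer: 5/2 ≈ 2.5000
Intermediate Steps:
F = ¼ (F = 1/4 = ¼ ≈ 0.25000)
F*10 = (¼)*10 = 5/2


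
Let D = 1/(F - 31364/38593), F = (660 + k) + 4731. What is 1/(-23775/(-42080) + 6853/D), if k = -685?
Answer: 324798688/10473019763691027 ≈ 3.1013e-8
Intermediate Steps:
F = 4706 (F = (660 - 685) + 4731 = -25 + 4731 = 4706)
D = 38593/181587294 (D = 1/(4706 - 31364/38593) = 1/(181587294/38593) = 38593/181587294 ≈ 0.00021253)
1/(-23775/(-42080) + 6853/D) = 1/(-23775/(-42080) + 6853/(38593/181587294)) = 1/(-23775*(-1/42080) + 6853*(181587294/38593)) = 1/(4755/8416 + 1244417725782/38593) = 1/(10473019763691027/324798688) = 324798688/10473019763691027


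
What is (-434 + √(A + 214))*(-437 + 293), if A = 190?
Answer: 62496 - 288*√101 ≈ 59602.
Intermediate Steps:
(-434 + √(A + 214))*(-437 + 293) = (-434 + √(190 + 214))*(-437 + 293) = (-434 + √404)*(-144) = (-434 + 2*√101)*(-144) = 62496 - 288*√101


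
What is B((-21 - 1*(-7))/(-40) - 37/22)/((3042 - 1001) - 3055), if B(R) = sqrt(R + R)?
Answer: -I*sqrt(32230)/111540 ≈ -0.0016095*I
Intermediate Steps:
B(R) = sqrt(2)*sqrt(R) (B(R) = sqrt(2*R) = sqrt(2)*sqrt(R))
B((-21 - 1*(-7))/(-40) - 37/22)/((3042 - 1001) - 3055) = (sqrt(2)*sqrt((-21 - 1*(-7))/(-40) - 37/22))/((3042 - 1001) - 3055) = (sqrt(2)*sqrt((-21 + 7)*(-1/40) - 37*1/22))/(2041 - 3055) = (sqrt(2)*sqrt(-14*(-1/40) - 37/22))/(-1014) = (sqrt(2)*sqrt(7/20 - 37/22))*(-1/1014) = (sqrt(2)*sqrt(-293/220))*(-1/1014) = (sqrt(2)*(I*sqrt(16115)/110))*(-1/1014) = (I*sqrt(32230)/110)*(-1/1014) = -I*sqrt(32230)/111540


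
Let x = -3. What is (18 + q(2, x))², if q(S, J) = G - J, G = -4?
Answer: 289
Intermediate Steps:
q(S, J) = -4 - J
(18 + q(2, x))² = (18 + (-4 - 1*(-3)))² = (18 + (-4 + 3))² = (18 - 1)² = 17² = 289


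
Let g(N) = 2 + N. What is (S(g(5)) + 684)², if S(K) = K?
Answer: 477481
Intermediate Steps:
(S(g(5)) + 684)² = ((2 + 5) + 684)² = (7 + 684)² = 691² = 477481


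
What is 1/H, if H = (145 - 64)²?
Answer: 1/6561 ≈ 0.00015242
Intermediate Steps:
H = 6561 (H = 81² = 6561)
1/H = 1/6561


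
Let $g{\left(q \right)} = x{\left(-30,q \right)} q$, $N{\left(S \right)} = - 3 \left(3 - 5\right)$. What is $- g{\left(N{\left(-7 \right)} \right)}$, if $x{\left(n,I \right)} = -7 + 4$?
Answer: $18$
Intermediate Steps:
$N{\left(S \right)} = 6$ ($N{\left(S \right)} = \left(-3\right) \left(-2\right) = 6$)
$x{\left(n,I \right)} = -3$
$g{\left(q \right)} = - 3 q$
$- g{\left(N{\left(-7 \right)} \right)} = - \left(-3\right) 6 = \left(-1\right) \left(-18\right) = 18$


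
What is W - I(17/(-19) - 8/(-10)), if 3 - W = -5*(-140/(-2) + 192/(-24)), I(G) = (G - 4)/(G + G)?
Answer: 5245/18 ≈ 291.39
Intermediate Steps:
I(G) = (-4 + G)/(2*G) (I(G) = (-4 + G)/((2*G)) = (-4 + G)*(1/(2*G)) = (-4 + G)/(2*G))
W = 313 (W = 3 - (-5)*(-140/(-2) + 192/(-24)) = 3 - (-5)*(-140*(-½) + 192*(-1/24)) = 3 - (-5)*(70 - 8) = 3 - (-5)*62 = 3 - 1*(-310) = 3 + 310 = 313)
W - I(17/(-19) - 8/(-10)) = 313 - (-4 + (17/(-19) - 8/(-10)))/(2*(17/(-19) - 8/(-10))) = 313 - (-4 + (17*(-1/19) - 8*(-⅒)))/(2*(17*(-1/19) - 8*(-⅒))) = 313 - (-4 + (-17/19 + ⅘))/(2*(-17/19 + ⅘)) = 313 - (-4 - 9/95)/(2*(-9/95)) = 313 - (-95)*(-389)/(2*9*95) = 313 - 1*389/18 = 313 - 389/18 = 5245/18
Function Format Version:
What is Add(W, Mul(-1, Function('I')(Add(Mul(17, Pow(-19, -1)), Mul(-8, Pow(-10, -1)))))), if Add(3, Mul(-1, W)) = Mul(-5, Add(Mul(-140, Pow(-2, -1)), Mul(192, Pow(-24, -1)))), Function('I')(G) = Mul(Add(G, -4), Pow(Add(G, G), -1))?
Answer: Rational(5245, 18) ≈ 291.39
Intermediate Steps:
Function('I')(G) = Mul(Rational(1, 2), Pow(G, -1), Add(-4, G)) (Function('I')(G) = Mul(Add(-4, G), Pow(Mul(2, G), -1)) = Mul(Add(-4, G), Mul(Rational(1, 2), Pow(G, -1))) = Mul(Rational(1, 2), Pow(G, -1), Add(-4, G)))
W = 313 (W = Add(3, Mul(-1, Mul(-5, Add(Mul(-140, Pow(-2, -1)), Mul(192, Pow(-24, -1)))))) = Add(3, Mul(-1, Mul(-5, Add(Mul(-140, Rational(-1, 2)), Mul(192, Rational(-1, 24)))))) = Add(3, Mul(-1, Mul(-5, Add(70, -8)))) = Add(3, Mul(-1, Mul(-5, 62))) = Add(3, Mul(-1, -310)) = Add(3, 310) = 313)
Add(W, Mul(-1, Function('I')(Add(Mul(17, Pow(-19, -1)), Mul(-8, Pow(-10, -1)))))) = Add(313, Mul(-1, Mul(Rational(1, 2), Pow(Add(Mul(17, Pow(-19, -1)), Mul(-8, Pow(-10, -1))), -1), Add(-4, Add(Mul(17, Pow(-19, -1)), Mul(-8, Pow(-10, -1))))))) = Add(313, Mul(-1, Mul(Rational(1, 2), Pow(Add(Mul(17, Rational(-1, 19)), Mul(-8, Rational(-1, 10))), -1), Add(-4, Add(Mul(17, Rational(-1, 19)), Mul(-8, Rational(-1, 10))))))) = Add(313, Mul(-1, Mul(Rational(1, 2), Pow(Add(Rational(-17, 19), Rational(4, 5)), -1), Add(-4, Add(Rational(-17, 19), Rational(4, 5)))))) = Add(313, Mul(-1, Mul(Rational(1, 2), Pow(Rational(-9, 95), -1), Add(-4, Rational(-9, 95))))) = Add(313, Mul(-1, Mul(Rational(1, 2), Rational(-95, 9), Rational(-389, 95)))) = Add(313, Mul(-1, Rational(389, 18))) = Add(313, Rational(-389, 18)) = Rational(5245, 18)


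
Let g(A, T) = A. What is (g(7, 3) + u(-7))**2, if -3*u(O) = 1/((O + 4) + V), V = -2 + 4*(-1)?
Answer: 36100/729 ≈ 49.520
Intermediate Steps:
V = -6 (V = -2 - 4 = -6)
u(O) = -1/(3*(-2 + O)) (u(O) = -1/(3*((O + 4) - 6)) = -1/(3*((4 + O) - 6)) = -1/(3*(-2 + O)))
(g(7, 3) + u(-7))**2 = (7 - 1/(-6 + 3*(-7)))**2 = (7 - 1/(-6 - 21))**2 = (7 - 1/(-27))**2 = (7 - 1*(-1/27))**2 = (7 + 1/27)**2 = (190/27)**2 = 36100/729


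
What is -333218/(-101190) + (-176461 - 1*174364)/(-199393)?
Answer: 50970659212/10088288835 ≈ 5.0525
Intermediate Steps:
-333218/(-101190) + (-176461 - 1*174364)/(-199393) = -333218*(-1/101190) + (-176461 - 174364)*(-1/199393) = 166609/50595 - 350825*(-1/199393) = 166609/50595 + 350825/199393 = 50970659212/10088288835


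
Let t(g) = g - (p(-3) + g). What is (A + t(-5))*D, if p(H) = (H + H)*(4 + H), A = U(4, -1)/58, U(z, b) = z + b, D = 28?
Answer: 4914/29 ≈ 169.45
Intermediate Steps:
U(z, b) = b + z
A = 3/58 (A = (-1 + 4)/58 = 3*(1/58) = 3/58 ≈ 0.051724)
p(H) = 2*H*(4 + H) (p(H) = (2*H)*(4 + H) = 2*H*(4 + H))
t(g) = 6 (t(g) = g - (2*(-3)*(4 - 3) + g) = g - (2*(-3)*1 + g) = g - (-6 + g) = g + (6 - g) = 6)
(A + t(-5))*D = (3/58 + 6)*28 = (351/58)*28 = 4914/29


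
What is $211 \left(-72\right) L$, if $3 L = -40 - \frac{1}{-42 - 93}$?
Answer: $\frac{9113512}{45} \approx 2.0252 \cdot 10^{5}$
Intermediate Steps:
$L = - \frac{5399}{405}$ ($L = \frac{-40 - \frac{1}{-42 - 93}}{3} = \frac{-40 - \frac{1}{-135}}{3} = \frac{-40 - - \frac{1}{135}}{3} = \frac{-40 + \frac{1}{135}}{3} = \frac{1}{3} \left(- \frac{5399}{135}\right) = - \frac{5399}{405} \approx -13.331$)
$211 \left(-72\right) L = 211 \left(-72\right) \left(- \frac{5399}{405}\right) = \left(-15192\right) \left(- \frac{5399}{405}\right) = \frac{9113512}{45}$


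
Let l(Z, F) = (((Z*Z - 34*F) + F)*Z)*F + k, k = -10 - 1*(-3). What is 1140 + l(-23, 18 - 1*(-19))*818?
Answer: 481709070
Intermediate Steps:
k = -7 (k = -10 + 3 = -7)
l(Z, F) = -7 + F*Z*(Z² - 33*F) (l(Z, F) = (((Z*Z - 34*F) + F)*Z)*F - 7 = (((Z² - 34*F) + F)*Z)*F - 7 = ((Z² - 33*F)*Z)*F - 7 = (Z*(Z² - 33*F))*F - 7 = F*Z*(Z² - 33*F) - 7 = -7 + F*Z*(Z² - 33*F))
1140 + l(-23, 18 - 1*(-19))*818 = 1140 + (-7 + (18 - 1*(-19))*(-23)³ - 33*(-23)*(18 - 1*(-19))²)*818 = 1140 + (-7 + (18 + 19)*(-12167) - 33*(-23)*(18 + 19)²)*818 = 1140 + (-7 + 37*(-12167) - 33*(-23)*37²)*818 = 1140 + (-7 - 450179 - 33*(-23)*1369)*818 = 1140 + (-7 - 450179 + 1039071)*818 = 1140 + 588885*818 = 1140 + 481707930 = 481709070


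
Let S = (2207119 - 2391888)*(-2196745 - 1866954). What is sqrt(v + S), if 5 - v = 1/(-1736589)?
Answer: sqrt(2264356128696908565574245)/1736589 ≈ 8.6651e+5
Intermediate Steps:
S = 750845600531 (S = -184769*(-4063699) = 750845600531)
v = 8682946/1736589 (v = 5 - 1/(-1736589) = 5 - 1*(-1/1736589) = 5 + 1/1736589 = 8682946/1736589 ≈ 5.0000)
sqrt(v + S) = sqrt(8682946/1736589 + 750845600531) = sqrt(1303910210589211705/1736589) = sqrt(2264356128696908565574245)/1736589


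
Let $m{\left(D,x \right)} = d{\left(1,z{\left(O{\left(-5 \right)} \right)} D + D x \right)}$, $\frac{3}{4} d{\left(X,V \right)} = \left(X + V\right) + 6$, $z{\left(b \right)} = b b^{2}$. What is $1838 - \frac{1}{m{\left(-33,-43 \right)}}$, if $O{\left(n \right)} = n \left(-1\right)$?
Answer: $\frac{19843051}{10796} \approx 1838.0$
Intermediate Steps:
$O{\left(n \right)} = - n$
$z{\left(b \right)} = b^{3}$
$d{\left(X,V \right)} = 8 + \frac{4 V}{3} + \frac{4 X}{3}$ ($d{\left(X,V \right)} = \frac{4 \left(\left(X + V\right) + 6\right)}{3} = \frac{4 \left(\left(V + X\right) + 6\right)}{3} = \frac{4 \left(6 + V + X\right)}{3} = 8 + \frac{4 V}{3} + \frac{4 X}{3}$)
$m{\left(D,x \right)} = \frac{28}{3} + \frac{500 D}{3} + \frac{4 D x}{3}$ ($m{\left(D,x \right)} = 8 + \frac{4 \left(\left(\left(-1\right) \left(-5\right)\right)^{3} D + D x\right)}{3} + \frac{4}{3} \cdot 1 = 8 + \frac{4 \left(5^{3} D + D x\right)}{3} + \frac{4}{3} = 8 + \frac{4 \left(125 D + D x\right)}{3} + \frac{4}{3} = 8 + \left(\frac{500 D}{3} + \frac{4 D x}{3}\right) + \frac{4}{3} = \frac{28}{3} + \frac{500 D}{3} + \frac{4 D x}{3}$)
$1838 - \frac{1}{m{\left(-33,-43 \right)}} = 1838 - \frac{1}{\frac{28}{3} + \frac{4}{3} \left(-33\right) \left(125 - 43\right)} = 1838 - \frac{1}{\frac{28}{3} + \frac{4}{3} \left(-33\right) 82} = 1838 - \frac{1}{\frac{28}{3} - 3608} = 1838 - \frac{1}{- \frac{10796}{3}} = 1838 - - \frac{3}{10796} = 1838 + \frac{3}{10796} = \frac{19843051}{10796}$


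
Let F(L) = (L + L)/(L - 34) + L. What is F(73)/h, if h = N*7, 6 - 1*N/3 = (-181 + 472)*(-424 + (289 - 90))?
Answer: 41/734643 ≈ 5.5809e-5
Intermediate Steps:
N = 196443 (N = 18 - 3*(-181 + 472)*(-424 + (289 - 90)) = 18 - 873*(-424 + 199) = 18 - 873*(-225) = 18 - 3*(-65475) = 18 + 196425 = 196443)
h = 1375101 (h = 196443*7 = 1375101)
F(L) = L + 2*L/(-34 + L) (F(L) = (2*L)/(-34 + L) + L = 2*L/(-34 + L) + L = L + 2*L/(-34 + L))
F(73)/h = (73*(-32 + 73)/(-34 + 73))/1375101 = (73*41/39)*(1/1375101) = (73*(1/39)*41)*(1/1375101) = (2993/39)*(1/1375101) = 41/734643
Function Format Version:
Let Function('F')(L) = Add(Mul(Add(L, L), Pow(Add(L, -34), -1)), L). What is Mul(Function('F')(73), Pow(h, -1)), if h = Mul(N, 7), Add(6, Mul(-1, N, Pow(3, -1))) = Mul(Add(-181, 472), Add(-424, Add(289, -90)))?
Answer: Rational(41, 734643) ≈ 5.5809e-5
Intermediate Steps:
N = 196443 (N = Add(18, Mul(-3, Mul(Add(-181, 472), Add(-424, Add(289, -90))))) = Add(18, Mul(-3, Mul(291, Add(-424, 199)))) = Add(18, Mul(-3, Mul(291, -225))) = Add(18, Mul(-3, -65475)) = Add(18, 196425) = 196443)
h = 1375101 (h = Mul(196443, 7) = 1375101)
Function('F')(L) = Add(L, Mul(2, L, Pow(Add(-34, L), -1))) (Function('F')(L) = Add(Mul(Mul(2, L), Pow(Add(-34, L), -1)), L) = Add(Mul(2, L, Pow(Add(-34, L), -1)), L) = Add(L, Mul(2, L, Pow(Add(-34, L), -1))))
Mul(Function('F')(73), Pow(h, -1)) = Mul(Mul(73, Pow(Add(-34, 73), -1), Add(-32, 73)), Pow(1375101, -1)) = Mul(Mul(73, Pow(39, -1), 41), Rational(1, 1375101)) = Mul(Mul(73, Rational(1, 39), 41), Rational(1, 1375101)) = Mul(Rational(2993, 39), Rational(1, 1375101)) = Rational(41, 734643)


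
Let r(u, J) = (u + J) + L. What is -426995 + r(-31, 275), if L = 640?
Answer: -426111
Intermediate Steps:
r(u, J) = 640 + J + u (r(u, J) = (u + J) + 640 = (J + u) + 640 = 640 + J + u)
-426995 + r(-31, 275) = -426995 + (640 + 275 - 31) = -426995 + 884 = -426111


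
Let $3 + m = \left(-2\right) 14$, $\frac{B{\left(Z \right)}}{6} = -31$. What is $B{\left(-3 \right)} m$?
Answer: $5766$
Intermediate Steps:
$B{\left(Z \right)} = -186$ ($B{\left(Z \right)} = 6 \left(-31\right) = -186$)
$m = -31$ ($m = -3 - 28 = -31$)
$B{\left(-3 \right)} m = \left(-186\right) \left(-31\right) = 5766$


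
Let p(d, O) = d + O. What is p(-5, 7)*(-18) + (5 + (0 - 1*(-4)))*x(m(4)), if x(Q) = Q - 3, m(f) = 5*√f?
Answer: 27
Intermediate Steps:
x(Q) = -3 + Q
p(d, O) = O + d
p(-5, 7)*(-18) + (5 + (0 - 1*(-4)))*x(m(4)) = (7 - 5)*(-18) + (5 + (0 - 1*(-4)))*(-3 + 5*√4) = 2*(-18) + (5 + (0 + 4))*(-3 + 5*2) = -36 + (5 + 4)*(-3 + 10) = -36 + 9*7 = -36 + 63 = 27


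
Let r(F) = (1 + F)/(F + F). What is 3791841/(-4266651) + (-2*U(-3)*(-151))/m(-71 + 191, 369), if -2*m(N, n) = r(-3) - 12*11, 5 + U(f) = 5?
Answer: -1263947/1422217 ≈ -0.88872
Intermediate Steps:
U(f) = 0 (U(f) = -5 + 5 = 0)
r(F) = (1 + F)/(2*F) (r(F) = (1 + F)/((2*F)) = (1 + F)*(1/(2*F)) = (1 + F)/(2*F))
m(N, n) = 395/6 (m(N, n) = -((½)*(1 - 3)/(-3) - 12*11)/2 = -((½)*(-⅓)*(-2) - 132)/2 = -(⅓ - 132)/2 = -½*(-395/3) = 395/6)
3791841/(-4266651) + (-2*U(-3)*(-151))/m(-71 + 191, 369) = 3791841/(-4266651) + (-2*0*(-151))/(395/6) = 3791841*(-1/4266651) + (0*(-151))*(6/395) = -1263947/1422217 + 0*(6/395) = -1263947/1422217 + 0 = -1263947/1422217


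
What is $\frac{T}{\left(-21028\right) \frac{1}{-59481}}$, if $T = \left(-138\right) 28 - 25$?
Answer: $- \frac{231321609}{21028} \approx -11001.0$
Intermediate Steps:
$T = -3889$ ($T = -3864 - 25 = -3889$)
$\frac{T}{\left(-21028\right) \frac{1}{-59481}} = - \frac{3889}{\left(-21028\right) \frac{1}{-59481}} = - \frac{3889}{\left(-21028\right) \left(- \frac{1}{59481}\right)} = - \frac{3889}{\frac{21028}{59481}} = \left(-3889\right) \frac{59481}{21028} = - \frac{231321609}{21028}$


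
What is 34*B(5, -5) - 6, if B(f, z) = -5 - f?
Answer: -346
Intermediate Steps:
34*B(5, -5) - 6 = 34*(-5 - 1*5) - 6 = 34*(-5 - 5) - 6 = 34*(-10) - 6 = -340 - 6 = -346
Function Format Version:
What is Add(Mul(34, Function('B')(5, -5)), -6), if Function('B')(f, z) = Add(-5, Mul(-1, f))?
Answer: -346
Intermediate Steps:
Add(Mul(34, Function('B')(5, -5)), -6) = Add(Mul(34, Add(-5, Mul(-1, 5))), -6) = Add(Mul(34, Add(-5, -5)), -6) = Add(Mul(34, -10), -6) = Add(-340, -6) = -346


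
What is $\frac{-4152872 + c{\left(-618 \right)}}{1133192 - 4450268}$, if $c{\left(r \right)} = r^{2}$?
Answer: $\frac{942737}{829269} \approx 1.1368$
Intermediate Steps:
$\frac{-4152872 + c{\left(-618 \right)}}{1133192 - 4450268} = \frac{-4152872 + \left(-618\right)^{2}}{1133192 - 4450268} = \frac{-4152872 + 381924}{-3317076} = \left(-3770948\right) \left(- \frac{1}{3317076}\right) = \frac{942737}{829269}$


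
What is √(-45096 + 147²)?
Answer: I*√23487 ≈ 153.25*I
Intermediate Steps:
√(-45096 + 147²) = √(-45096 + 21609) = √(-23487) = I*√23487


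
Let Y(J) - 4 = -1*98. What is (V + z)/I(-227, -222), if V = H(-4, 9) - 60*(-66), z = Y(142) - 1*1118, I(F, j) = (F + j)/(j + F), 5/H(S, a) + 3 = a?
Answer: 16493/6 ≈ 2748.8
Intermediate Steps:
Y(J) = -94 (Y(J) = 4 - 1*98 = 4 - 98 = -94)
H(S, a) = 5/(-3 + a)
I(F, j) = 1 (I(F, j) = (F + j)/(F + j) = 1)
z = -1212 (z = -94 - 1*1118 = -94 - 1118 = -1212)
V = 23765/6 (V = 5/(-3 + 9) - 60*(-66) = 5/6 + 3960 = 23765/6 ≈ 3960.8)
(V + z)/I(-227, -222) = (23765/6 - 1212)/1 = (16493/6)*1 = 16493/6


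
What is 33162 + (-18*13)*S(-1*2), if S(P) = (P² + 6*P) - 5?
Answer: 36204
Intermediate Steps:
S(P) = -5 + P² + 6*P
33162 + (-18*13)*S(-1*2) = 33162 + (-18*13)*(-5 + (-1*2)² + 6*(-1*2)) = 33162 - 234*(-5 + (-2)² + 6*(-2)) = 33162 - 234*(-5 + 4 - 12) = 33162 - 234*(-13) = 33162 + 3042 = 36204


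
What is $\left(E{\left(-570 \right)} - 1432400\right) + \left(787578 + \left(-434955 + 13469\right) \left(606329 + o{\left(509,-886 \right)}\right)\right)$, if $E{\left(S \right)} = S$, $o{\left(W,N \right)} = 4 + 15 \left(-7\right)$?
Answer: $-255517260200$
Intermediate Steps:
$o{\left(W,N \right)} = -101$ ($o{\left(W,N \right)} = 4 - 105 = -101$)
$\left(E{\left(-570 \right)} - 1432400\right) + \left(787578 + \left(-434955 + 13469\right) \left(606329 + o{\left(509,-886 \right)}\right)\right) = \left(-570 - 1432400\right) + \left(787578 + \left(-434955 + 13469\right) \left(606329 - 101\right)\right) = -1432970 + \left(787578 - 255516614808\right) = -1432970 - 255515827230 = -255517260200$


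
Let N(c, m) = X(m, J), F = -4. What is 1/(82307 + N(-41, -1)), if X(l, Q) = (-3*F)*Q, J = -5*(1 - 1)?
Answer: 1/82307 ≈ 1.2150e-5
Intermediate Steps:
J = 0 (J = -5*0 = 0)
X(l, Q) = 12*Q (X(l, Q) = (-3*(-4))*Q = 12*Q)
N(c, m) = 0 (N(c, m) = 12*0 = 0)
1/(82307 + N(-41, -1)) = 1/(82307 + 0) = 1/82307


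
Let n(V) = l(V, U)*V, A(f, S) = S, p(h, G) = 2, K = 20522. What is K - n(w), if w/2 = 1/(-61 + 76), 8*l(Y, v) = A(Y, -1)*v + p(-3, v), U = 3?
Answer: 1231321/60 ≈ 20522.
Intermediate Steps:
l(Y, v) = ¼ - v/8 (l(Y, v) = (-v + 2)/8 = (2 - v)/8 = ¼ - v/8)
w = 2/15 (w = 2/(-61 + 76) = 2/15 ≈ 0.13333)
n(V) = -V/8 (n(V) = (¼ - ⅛*3)*V = (¼ - 3/8)*V = -V/8)
K - n(w) = 20522 - (-1)*2/(8*15) = 20522 - 1*(-1/60) = 20522 + 1/60 = 1231321/60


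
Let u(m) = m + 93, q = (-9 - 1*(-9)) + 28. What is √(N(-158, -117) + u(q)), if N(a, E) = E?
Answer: 2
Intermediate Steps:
q = 28 (q = (-9 + 9) + 28 = 0 + 28 = 28)
u(m) = 93 + m
√(N(-158, -117) + u(q)) = √(-117 + (93 + 28)) = √(-117 + 121) = √4 = 2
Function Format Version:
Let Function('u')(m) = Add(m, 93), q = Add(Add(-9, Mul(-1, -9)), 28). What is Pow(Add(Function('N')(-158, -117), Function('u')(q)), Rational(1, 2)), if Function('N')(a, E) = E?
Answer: 2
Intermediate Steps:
q = 28 (q = Add(Add(-9, 9), 28) = Add(0, 28) = 28)
Function('u')(m) = Add(93, m)
Pow(Add(Function('N')(-158, -117), Function('u')(q)), Rational(1, 2)) = Pow(Add(-117, Add(93, 28)), Rational(1, 2)) = Pow(Add(-117, 121), Rational(1, 2)) = Pow(4, Rational(1, 2)) = 2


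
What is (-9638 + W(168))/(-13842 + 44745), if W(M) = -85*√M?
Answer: -9638/30903 - 170*√42/30903 ≈ -0.34753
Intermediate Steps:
(-9638 + W(168))/(-13842 + 44745) = (-9638 - 170*√42)/(-13842 + 44745) = (-9638 - 170*√42)/30903 = (-9638 - 170*√42)*(1/30903) = -9638/30903 - 170*√42/30903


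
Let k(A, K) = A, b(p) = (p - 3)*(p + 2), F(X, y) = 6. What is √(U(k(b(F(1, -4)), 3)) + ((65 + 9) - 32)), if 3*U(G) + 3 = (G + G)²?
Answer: √809 ≈ 28.443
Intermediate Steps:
b(p) = (-3 + p)*(2 + p)
U(G) = -1 + 4*G²/3 (U(G) = -1 + (G + G)²/3 = -1 + (2*G)²/3 = -1 + (4*G²)/3 = -1 + 4*G²/3)
√(U(k(b(F(1, -4)), 3)) + ((65 + 9) - 32)) = √((-1 + 4*(-6 + 6² - 1*6)²/3) + ((65 + 9) - 32)) = √((-1 + 4*(-6 + 36 - 6)²/3) + (74 - 32)) = √((-1 + (4/3)*24²) + 42) = √((-1 + (4/3)*576) + 42) = √((-1 + 768) + 42) = √(767 + 42) = √809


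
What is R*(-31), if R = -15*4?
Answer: 1860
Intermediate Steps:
R = -60
R*(-31) = -60*(-31) = 1860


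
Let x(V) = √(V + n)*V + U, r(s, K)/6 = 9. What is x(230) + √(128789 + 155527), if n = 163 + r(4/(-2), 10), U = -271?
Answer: -271 + 2*√71079 + 230*√447 ≈ 5125.0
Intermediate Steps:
r(s, K) = 54 (r(s, K) = 6*9 = 54)
n = 217 (n = 163 + 54 = 217)
x(V) = -271 + V*√(217 + V) (x(V) = √(V + 217)*V - 271 = √(217 + V)*V - 271 = V*√(217 + V) - 271 = -271 + V*√(217 + V))
x(230) + √(128789 + 155527) = (-271 + 230*√(217 + 230)) + √(128789 + 155527) = (-271 + 230*√447) + √284316 = (-271 + 230*√447) + 2*√71079 = -271 + 2*√71079 + 230*√447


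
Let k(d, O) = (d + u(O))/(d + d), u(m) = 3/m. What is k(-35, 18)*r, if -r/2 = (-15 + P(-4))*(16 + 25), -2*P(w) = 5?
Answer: 8569/12 ≈ 714.08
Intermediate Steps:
P(w) = -5/2 (P(w) = -½*5 = -5/2)
r = 1435 (r = -2*(-15 - 5/2)*(16 + 25) = -(-35)*41 = -2*(-1435/2) = 1435)
k(d, O) = (d + 3/O)/(2*d) (k(d, O) = (d + 3/O)/(d + d) = (d + 3/O)/((2*d)) = (d + 3/O)*(1/(2*d)) = (d + 3/O)/(2*d))
k(-35, 18)*r = ((½)*(3 + 18*(-35))/(18*(-35)))*1435 = ((½)*(1/18)*(-1/35)*(3 - 630))*1435 = ((½)*(1/18)*(-1/35)*(-627))*1435 = (209/420)*1435 = 8569/12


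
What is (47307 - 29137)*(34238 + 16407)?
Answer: 920219650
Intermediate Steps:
(47307 - 29137)*(34238 + 16407) = 18170*50645 = 920219650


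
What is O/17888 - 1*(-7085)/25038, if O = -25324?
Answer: -375241/331272 ≈ -1.1327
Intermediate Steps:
O/17888 - 1*(-7085)/25038 = -25324/17888 - 1*(-7085)/25038 = -25324*1/17888 + 7085*(1/25038) = -487/344 + 545/1926 = -375241/331272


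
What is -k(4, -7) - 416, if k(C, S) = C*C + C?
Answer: -436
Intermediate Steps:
k(C, S) = C + C² (k(C, S) = C² + C = C + C²)
-k(4, -7) - 416 = -4*(1 + 4) - 416 = -4*5 - 416 = -1*20 - 416 = -20 - 416 = -436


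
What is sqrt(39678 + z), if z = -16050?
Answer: 2*sqrt(5907) ≈ 153.71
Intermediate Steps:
sqrt(39678 + z) = sqrt(39678 - 16050) = sqrt(23628) = 2*sqrt(5907)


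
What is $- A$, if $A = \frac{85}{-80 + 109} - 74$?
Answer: $\frac{2061}{29} \approx 71.069$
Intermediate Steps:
$A = - \frac{2061}{29}$ ($A = \frac{85}{29} - 74 = - \frac{2061}{29} \approx -71.069$)
$- A = \left(-1\right) \left(- \frac{2061}{29}\right) = \frac{2061}{29}$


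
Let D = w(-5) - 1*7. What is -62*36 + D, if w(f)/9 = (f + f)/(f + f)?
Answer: -2230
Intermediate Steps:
w(f) = 9 (w(f) = 9*((f + f)/(f + f)) = 9*((2*f)/((2*f))) = 9*((2*f)*(1/(2*f))) = 9*1 = 9)
D = 2 (D = 9 - 1*7 = 9 - 7 = 2)
-62*36 + D = -62*36 + 2 = -2232 + 2 = -2230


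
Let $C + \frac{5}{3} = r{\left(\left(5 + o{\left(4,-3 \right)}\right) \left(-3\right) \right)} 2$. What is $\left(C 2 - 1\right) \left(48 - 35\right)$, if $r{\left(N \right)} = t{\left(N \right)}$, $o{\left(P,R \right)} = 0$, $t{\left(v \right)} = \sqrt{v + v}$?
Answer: $- \frac{169}{3} + 52 i \sqrt{30} \approx -56.333 + 284.82 i$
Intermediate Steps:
$t{\left(v \right)} = \sqrt{2} \sqrt{v}$ ($t{\left(v \right)} = \sqrt{2 v} = \sqrt{2} \sqrt{v}$)
$r{\left(N \right)} = \sqrt{2} \sqrt{N}$
$C = - \frac{5}{3} + 2 i \sqrt{30}$ ($C = - \frac{5}{3} + \sqrt{2} \sqrt{\left(5 + 0\right) \left(-3\right)} 2 = - \frac{5}{3} + \sqrt{2} \sqrt{5 \left(-3\right)} 2 = - \frac{5}{3} + \sqrt{2} \sqrt{-15} \cdot 2 = - \frac{5}{3} + \sqrt{2} i \sqrt{15} \cdot 2 = - \frac{5}{3} + i \sqrt{30} \cdot 2 = - \frac{5}{3} + 2 i \sqrt{30} \approx -1.6667 + 10.954 i$)
$\left(C 2 - 1\right) \left(48 - 35\right) = \left(\left(- \frac{5}{3} + 2 i \sqrt{30}\right) 2 - 1\right) \left(48 - 35\right) = \left(\left(- \frac{10}{3} + 4 i \sqrt{30}\right) - 1\right) 13 = \left(- \frac{13}{3} + 4 i \sqrt{30}\right) 13 = - \frac{169}{3} + 52 i \sqrt{30}$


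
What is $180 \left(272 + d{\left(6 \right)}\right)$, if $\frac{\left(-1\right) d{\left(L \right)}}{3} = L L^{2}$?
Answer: $-67680$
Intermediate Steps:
$d{\left(L \right)} = - 3 L^{3}$ ($d{\left(L \right)} = - 3 L L^{2} = - 3 L^{3}$)
$180 \left(272 + d{\left(6 \right)}\right) = 180 \left(272 - 3 \cdot 6^{3}\right) = 180 \left(272 - 648\right) = 180 \left(-376\right) = -67680$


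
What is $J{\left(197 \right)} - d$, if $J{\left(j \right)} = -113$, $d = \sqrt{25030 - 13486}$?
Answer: $-113 - 2 \sqrt{2886} \approx -220.44$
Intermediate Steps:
$d = 2 \sqrt{2886}$ ($d = \sqrt{11544} = 2 \sqrt{2886} \approx 107.44$)
$J{\left(197 \right)} - d = -113 - 2 \sqrt{2886}$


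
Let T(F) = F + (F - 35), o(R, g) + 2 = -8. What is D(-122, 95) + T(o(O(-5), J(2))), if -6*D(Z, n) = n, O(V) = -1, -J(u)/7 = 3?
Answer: -425/6 ≈ -70.833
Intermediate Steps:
J(u) = -21 (J(u) = -7*3 = -21)
D(Z, n) = -n/6
o(R, g) = -10 (o(R, g) = -2 - 8 = -10)
T(F) = -35 + 2*F (T(F) = F + (-35 + F) = -35 + 2*F)
D(-122, 95) + T(o(O(-5), J(2))) = -⅙*95 + (-35 + 2*(-10)) = -95/6 + (-35 - 20) = -95/6 - 55 = -425/6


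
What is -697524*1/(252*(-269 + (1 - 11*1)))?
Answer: 58127/5859 ≈ 9.9210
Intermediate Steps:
-697524*1/(252*(-269 + (1 - 11*1))) = -697524*1/(252*(-269 + (1 - 11))) = -697524*1/(252*(-269 - 10)) = -697524/((-279*252)) = -697524/(-70308) = -697524*(-1/70308) = 58127/5859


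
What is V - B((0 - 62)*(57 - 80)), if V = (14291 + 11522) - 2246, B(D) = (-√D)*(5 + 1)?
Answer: 23567 + 6*√1426 ≈ 23794.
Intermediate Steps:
B(D) = -6*√D (B(D) = -√D*6 = -6*√D)
V = 23567 (V = 25813 - 2246 = 23567)
V - B((0 - 62)*(57 - 80)) = 23567 - (-6)*√((0 - 62)*(57 - 80)) = 23567 - (-6)*√(-62*(-23)) = 23567 - (-6)*√1426 = 23567 + 6*√1426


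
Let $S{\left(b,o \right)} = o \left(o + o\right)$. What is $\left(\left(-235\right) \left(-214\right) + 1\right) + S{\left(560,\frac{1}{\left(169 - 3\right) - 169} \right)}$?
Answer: $\frac{452621}{9} \approx 50291.0$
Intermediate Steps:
$S{\left(b,o \right)} = 2 o^{2}$ ($S{\left(b,o \right)} = o 2 o = 2 o^{2}$)
$\left(\left(-235\right) \left(-214\right) + 1\right) + S{\left(560,\frac{1}{\left(169 - 3\right) - 169} \right)} = \left(\left(-235\right) \left(-214\right) + 1\right) + 2 \left(\frac{1}{\left(169 - 3\right) - 169}\right)^{2} = \left(50290 + 1\right) + 2 \left(\frac{1}{\left(169 - 3\right) - 169}\right)^{2} = 50291 + 2 \left(\frac{1}{166 - 169}\right)^{2} = 50291 + 2 \left(\frac{1}{-3}\right)^{2} = 50291 + 2 \left(- \frac{1}{3}\right)^{2} = 50291 + 2 \cdot \frac{1}{9} = 50291 + \frac{2}{9} = \frac{452621}{9}$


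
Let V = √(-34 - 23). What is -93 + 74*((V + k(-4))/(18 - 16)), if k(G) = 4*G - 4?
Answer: -833 + 37*I*√57 ≈ -833.0 + 279.34*I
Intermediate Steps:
V = I*√57 (V = √(-57) = I*√57 ≈ 7.5498*I)
k(G) = -4 + 4*G
-93 + 74*((V + k(-4))/(18 - 16)) = -93 + 74*((I*√57 + (-4 + 4*(-4)))/(18 - 16)) = -93 + 74*((I*√57 + (-4 - 16))/2) = -93 + 74*((I*√57 - 20)*(½)) = -93 + 74*((-20 + I*√57)*(½)) = -93 + 74*(-10 + I*√57/2) = -93 + (-740 + 37*I*√57) = -833 + 37*I*√57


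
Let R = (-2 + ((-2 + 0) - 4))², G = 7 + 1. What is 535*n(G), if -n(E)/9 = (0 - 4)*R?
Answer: 1232640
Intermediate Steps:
G = 8
R = 64 (R = (-2 + (-2 - 4))² = (-2 - 6)² = (-8)² = 64)
n(E) = 2304 (n(E) = -9*(0 - 4)*64 = -(-36)*64 = -9*(-256) = 2304)
535*n(G) = 535*2304 = 1232640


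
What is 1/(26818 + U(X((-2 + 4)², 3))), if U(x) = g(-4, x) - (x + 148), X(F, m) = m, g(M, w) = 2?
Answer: 1/26669 ≈ 3.7497e-5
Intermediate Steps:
U(x) = -146 - x (U(x) = 2 - (x + 148) = 2 - (148 + x) = 2 + (-148 - x) = -146 - x)
1/(26818 + U(X((-2 + 4)², 3))) = 1/(26818 + (-146 - 1*3)) = 1/(26818 + (-146 - 3)) = 1/(26818 - 149) = 1/26669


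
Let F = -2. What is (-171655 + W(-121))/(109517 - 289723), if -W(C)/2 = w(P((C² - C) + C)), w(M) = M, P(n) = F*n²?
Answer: -857263869/180206 ≈ -4757.1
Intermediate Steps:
P(n) = -2*n²
W(C) = 4*C⁴ (W(C) = -(-4)*((C² - C) + C)² = -(-4)*(C²)² = -(-4)*C⁴ = 4*C⁴)
(-171655 + W(-121))/(109517 - 289723) = (-171655 + 4*(-121)⁴)/(109517 - 289723) = (-171655 + 4*214358881)/(-180206) = (-171655 + 857435524)*(-1/180206) = 857263869*(-1/180206) = -857263869/180206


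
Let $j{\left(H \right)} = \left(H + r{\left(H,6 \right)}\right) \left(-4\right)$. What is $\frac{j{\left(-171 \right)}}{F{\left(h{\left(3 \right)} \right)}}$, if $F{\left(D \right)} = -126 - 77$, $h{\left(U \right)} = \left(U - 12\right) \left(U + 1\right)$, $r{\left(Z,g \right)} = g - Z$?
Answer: $\frac{24}{203} \approx 0.11823$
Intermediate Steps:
$j{\left(H \right)} = -24$ ($j{\left(H \right)} = \left(H - \left(-6 + H\right)\right) \left(-4\right) = 6 \left(-4\right) = -24$)
$h{\left(U \right)} = \left(1 + U\right) \left(-12 + U\right)$ ($h{\left(U \right)} = \left(-12 + U\right) \left(1 + U\right) = \left(1 + U\right) \left(-12 + U\right)$)
$F{\left(D \right)} = -203$ ($F{\left(D \right)} = -126 - 77 = -203$)
$\frac{j{\left(-171 \right)}}{F{\left(h{\left(3 \right)} \right)}} = - \frac{24}{-203} = \left(-24\right) \left(- \frac{1}{203}\right) = \frac{24}{203}$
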